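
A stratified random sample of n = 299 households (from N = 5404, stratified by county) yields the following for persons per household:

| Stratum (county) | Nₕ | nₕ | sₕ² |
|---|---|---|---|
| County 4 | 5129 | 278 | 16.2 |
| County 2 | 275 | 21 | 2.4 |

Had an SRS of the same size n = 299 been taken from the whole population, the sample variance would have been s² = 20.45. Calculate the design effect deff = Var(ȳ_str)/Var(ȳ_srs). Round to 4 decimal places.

Var(ȳ_str) = Σ Wₕ²(1−fₕ)sₕ²/nₕ with Wₕ = Nₕ/5404:
  County 4: (5129/5404)²·(1−278/5129)·16.2/278 = 0.0496482
  County 2: (275/5404)²·(1−21/275)·2.4/21 = 2.7335541 × 10^-4
  → Var(ȳ_str) = 0.049921555.
Var(ȳ_srs) = (1 − 299/5404)·20.45/299 = 0.064610415.
deff = 0.049921555 / 0.064610415 = 0.7727.

0.7727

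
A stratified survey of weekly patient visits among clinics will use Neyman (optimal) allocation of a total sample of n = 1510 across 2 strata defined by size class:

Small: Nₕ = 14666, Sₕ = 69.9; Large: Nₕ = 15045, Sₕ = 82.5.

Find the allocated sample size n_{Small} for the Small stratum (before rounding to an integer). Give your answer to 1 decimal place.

683.0

Neyman allocation: nₕ = n·NₕSₕ / Σⱼ NⱼSⱼ.
Σ NⱼSⱼ = 14666·69.9 + 15045·82.5 = 2.2663659 × 10^6.
n_{Small} = 1510·14666·69.9 / (2.2663659 × 10^6) = 683.0.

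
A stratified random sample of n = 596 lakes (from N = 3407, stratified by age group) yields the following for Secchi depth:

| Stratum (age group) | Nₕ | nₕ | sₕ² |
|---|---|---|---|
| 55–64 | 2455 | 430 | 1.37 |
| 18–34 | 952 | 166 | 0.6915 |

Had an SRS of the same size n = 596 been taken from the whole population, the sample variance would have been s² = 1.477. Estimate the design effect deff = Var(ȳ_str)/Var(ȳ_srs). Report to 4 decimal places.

0.7987

Var(ȳ_str) = Σ Wₕ²(1−fₕ)sₕ²/nₕ with Wₕ = Nₕ/3407:
  55–64: (2455/3407)²·(1−430/2455)·1.37/430 = 0.001364534
  18–34: (952/3407)²·(1−166/952)·0.6915/166 = 2.6853403 × 10^-4
  → Var(ȳ_str) = 0.001633068.
Var(ȳ_srs) = (1 − 596/3407)·1.477/596 = 0.0020446687.
deff = 0.001633068 / 0.0020446687 = 0.7987.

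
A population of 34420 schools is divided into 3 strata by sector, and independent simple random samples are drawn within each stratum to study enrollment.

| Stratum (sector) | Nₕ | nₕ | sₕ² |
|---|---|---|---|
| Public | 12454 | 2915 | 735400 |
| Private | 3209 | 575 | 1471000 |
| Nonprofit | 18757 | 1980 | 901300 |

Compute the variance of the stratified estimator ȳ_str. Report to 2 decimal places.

Var(ȳ_str) = Σₕ Wₕ²(1 − fₕ)sₕ²/nₕ with Wₕ = Nₕ/N, N = 34420.
Public: Wₕ = 0.36182452; term = 0.36182452²·(1 − 0.23406135)·735400/2915 = 25.297351.
Private: Wₕ = 0.09323068; term = 0.09323068²·(1 − 0.17918355)·1471000/575 = 18.251921.
Nonprofit: Wₕ = 0.54494480; term = 0.54494480²·(1 − 0.10556059)·901300/1980 = 120.90942.
Sum = 164.45869.

164.46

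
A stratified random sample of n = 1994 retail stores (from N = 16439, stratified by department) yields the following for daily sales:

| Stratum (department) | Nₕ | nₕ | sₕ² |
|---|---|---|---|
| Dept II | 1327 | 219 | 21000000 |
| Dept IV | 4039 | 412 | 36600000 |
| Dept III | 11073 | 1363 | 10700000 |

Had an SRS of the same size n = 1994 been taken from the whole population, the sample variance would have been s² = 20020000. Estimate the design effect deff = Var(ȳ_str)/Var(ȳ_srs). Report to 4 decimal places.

Var(ȳ_str) = Σ Wₕ²(1−fₕ)sₕ²/nₕ with Wₕ = Nₕ/16439:
  Dept II: (1327/16439)²·(1−219/1327)·21000000/219 = 521.7171
  Dept IV: (4039/16439)²·(1−412/4039)·36600000/412 = 4815.6453
  Dept III: (11073/16439)²·(1−1363/11073)·10700000/1363 = 3123.3572
  → Var(ȳ_str) = 8460.7196.
Var(ȳ_srs) = (1 − 1994/16439)·20020000/1994 = 8822.2847.
deff = 8460.7196 / 8822.2847 = 0.9590.

0.9590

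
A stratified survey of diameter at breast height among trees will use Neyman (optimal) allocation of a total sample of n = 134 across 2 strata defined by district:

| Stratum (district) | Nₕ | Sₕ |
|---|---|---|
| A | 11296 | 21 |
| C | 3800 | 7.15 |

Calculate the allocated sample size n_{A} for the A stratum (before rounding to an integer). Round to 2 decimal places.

Neyman allocation: nₕ = n·NₕSₕ / Σⱼ NⱼSⱼ.
Σ NⱼSⱼ = 11296·21 + 3800·7.15 = 264386.
n_{A} = 134·11296·21 / 264386 = 120.23.

120.23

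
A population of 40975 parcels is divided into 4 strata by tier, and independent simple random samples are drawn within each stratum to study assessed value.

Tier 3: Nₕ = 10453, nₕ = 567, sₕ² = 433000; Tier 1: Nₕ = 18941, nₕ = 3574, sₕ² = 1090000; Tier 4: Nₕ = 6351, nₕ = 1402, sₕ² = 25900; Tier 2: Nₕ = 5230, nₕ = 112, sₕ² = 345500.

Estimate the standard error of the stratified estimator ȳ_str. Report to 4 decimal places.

12.2230

Var(ȳ_str) = Σₕ Wₕ²(1 − fₕ)sₕ²/nₕ with Wₕ = Nₕ/N, N = 40975.
Tier 3: Wₕ = 0.25510677; term = 0.25510677²·(1 − 0.05424280)·433000/567 = 47.003313.
Tier 1: Wₕ = 0.46225747; term = 0.46225747²·(1 − 0.18869120)·1090000/3574 = 52.872034.
Tier 4: Wₕ = 0.15499695; term = 0.15499695²·(1 − 0.22075264)·25900/1402 = 0.34583854.
Tier 2: Wₕ = 0.12763880; term = 0.12763880²·(1 − 0.02141491)·345500/112 = 49.180629.
Sum = 149.40181.
SE = √(149.40181) = 12.2230.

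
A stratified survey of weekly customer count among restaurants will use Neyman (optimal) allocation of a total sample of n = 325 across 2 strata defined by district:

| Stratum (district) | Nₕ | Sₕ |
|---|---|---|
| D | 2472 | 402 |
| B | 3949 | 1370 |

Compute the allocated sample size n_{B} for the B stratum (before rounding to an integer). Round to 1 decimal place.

274.6

Neyman allocation: nₕ = n·NₕSₕ / Σⱼ NⱼSⱼ.
Σ NⱼSⱼ = 2472·402 + 3949·1370 = 6.403874 × 10^6.
n_{B} = 325·3949·1370 / (6.403874 × 10^6) = 274.6.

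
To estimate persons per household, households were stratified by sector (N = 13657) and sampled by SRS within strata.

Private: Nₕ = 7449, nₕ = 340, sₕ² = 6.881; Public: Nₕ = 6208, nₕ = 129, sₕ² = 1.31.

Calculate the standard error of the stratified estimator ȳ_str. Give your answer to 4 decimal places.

Var(ȳ_str) = Σₕ Wₕ²(1 − fₕ)sₕ²/nₕ with Wₕ = Nₕ/N, N = 13657.
Private: Wₕ = 0.54543458; term = 0.54543458²·(1 − 0.04564371)·6.881/340 = 0.0057460382.
Public: Wₕ = 0.45456542; term = 0.45456542²·(1 − 0.02077964)·1.31/129 = 0.0020547303.
Sum = 0.0078007685.
SE = √(0.0078007685) = 0.0883.

0.0883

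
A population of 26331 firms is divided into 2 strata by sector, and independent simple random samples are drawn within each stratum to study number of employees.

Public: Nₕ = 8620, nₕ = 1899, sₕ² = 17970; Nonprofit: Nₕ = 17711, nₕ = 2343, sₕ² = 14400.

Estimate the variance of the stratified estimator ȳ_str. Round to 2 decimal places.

Var(ȳ_str) = Σₕ Wₕ²(1 − fₕ)sₕ²/nₕ with Wₕ = Nₕ/N, N = 26331.
Public: Wₕ = 0.32737078; term = 0.32737078²·(1 − 0.22030162)·17970/1899 = 0.79073246.
Nonprofit: Wₕ = 0.67262922; term = 0.67262922²·(1 − 0.13229067)·14400/2343 = 2.41277.
Sum = 3.2035025.

3.20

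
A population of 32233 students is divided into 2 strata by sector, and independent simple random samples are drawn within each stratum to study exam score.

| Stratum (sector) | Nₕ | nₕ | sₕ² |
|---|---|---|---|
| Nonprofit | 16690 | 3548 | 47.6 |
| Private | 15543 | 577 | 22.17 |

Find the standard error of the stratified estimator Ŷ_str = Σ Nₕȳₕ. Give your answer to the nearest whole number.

Var(Ŷ_str) = Σₕ Nₕ²(1 − fₕ)sₕ²/nₕ.
Nonprofit: 16690²·(1 − 3548/16690)·47.6/3548 = 2.9426671 × 10^6.
Private: 15543²·(1 − 577/15543)·22.17/577 = 8.9377966 × 10^6.
Sum = 1.1880464 × 10^7.
SE = √(1.1880464 × 10^7) = 3447.

3447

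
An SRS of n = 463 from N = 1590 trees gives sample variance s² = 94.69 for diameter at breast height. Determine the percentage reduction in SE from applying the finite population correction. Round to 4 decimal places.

f = n/N = 463/1590 = 0.29119497.
SE_no-fpc = √(s²/n) = 0.45223228; SE_fpc = √((1−f)s²/n) = 0.38073689.
Ratio = √(1−f) = 0.84190560. Reduction = 100·(1 − 0.84190560) = 15.8094%.

15.8094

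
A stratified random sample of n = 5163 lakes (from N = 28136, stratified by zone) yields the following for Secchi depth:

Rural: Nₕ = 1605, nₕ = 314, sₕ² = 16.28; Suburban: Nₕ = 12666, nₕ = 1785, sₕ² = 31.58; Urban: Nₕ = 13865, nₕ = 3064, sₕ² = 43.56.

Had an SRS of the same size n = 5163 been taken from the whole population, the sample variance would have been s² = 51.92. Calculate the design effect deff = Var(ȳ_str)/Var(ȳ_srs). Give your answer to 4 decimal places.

Var(ȳ_str) = Σ Wₕ²(1−fₕ)sₕ²/nₕ with Wₕ = Nₕ/28136:
  Rural: (1605/28136)²·(1−314/1605)·16.28/314 = 1.3570671 × 10^-4
  Suburban: (12666/28136)²·(1−1785/12666)·31.58/1785 = 0.003080048
  Urban: (13865/28136)²·(1−3064/13865)·43.56/3064 = 0.0026894176
  → Var(ȳ_str) = 0.0059051723.
Var(ȳ_srs) = (1 − 5163/28136)·51.92/5163 = 0.0082108462.
deff = 0.0059051723 / 0.0082108462 = 0.7192.

0.7192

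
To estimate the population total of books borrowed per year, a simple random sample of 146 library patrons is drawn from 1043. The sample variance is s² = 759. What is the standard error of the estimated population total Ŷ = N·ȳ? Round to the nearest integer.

2205

Var(Ŷ) = N²·Var(ȳ) = N²·(1 − n/N)·s²/n.
f = 146/1043 = 0.13998082; Var(ȳ) = 0.86001918·759/146 = 4.4709216.
Var(Ŷ) = 1043² · 4.4709216 = 4.8636876 × 10^6.
SE(Ŷ) = √(4.8636876 × 10^6) = 2205.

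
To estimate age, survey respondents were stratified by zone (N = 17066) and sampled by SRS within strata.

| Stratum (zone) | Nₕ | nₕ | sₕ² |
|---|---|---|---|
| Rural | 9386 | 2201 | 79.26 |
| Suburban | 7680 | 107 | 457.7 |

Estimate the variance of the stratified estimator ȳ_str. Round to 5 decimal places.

Var(ȳ_str) = Σₕ Wₕ²(1 − fₕ)sₕ²/nₕ with Wₕ = Nₕ/N, N = 17066.
Rural: Wₕ = 0.54998242; term = 0.54998242²·(1 − 0.23449819)·79.26/2201 = 0.0083383067.
Suburban: Wₕ = 0.45001758; term = 0.45001758²·(1 − 0.01393229)·457.7/107 = 0.85420642.
Sum = 0.86254473.

0.86254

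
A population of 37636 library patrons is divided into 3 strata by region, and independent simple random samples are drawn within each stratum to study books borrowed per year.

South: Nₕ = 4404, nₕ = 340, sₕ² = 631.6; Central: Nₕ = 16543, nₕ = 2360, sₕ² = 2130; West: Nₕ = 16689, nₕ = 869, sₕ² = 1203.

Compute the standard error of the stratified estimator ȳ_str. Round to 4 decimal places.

Var(ȳ_str) = Σₕ Wₕ²(1 − fₕ)sₕ²/nₕ with Wₕ = Nₕ/N, N = 37636.
South: Wₕ = 0.11701562; term = 0.11701562²·(1 − 0.07720254)·631.6/340 = 0.023472389.
Central: Wₕ = 0.43955256; term = 0.43955256²·(1 − 0.14265853)·2130/2360 = 0.14950064.
West: Wₕ = 0.44343182; term = 0.44343182²·(1 − 0.05207023)·1203/869 = 0.25803328.
Sum = 0.43100631.
SE = √(0.43100631) = 0.6565.

0.6565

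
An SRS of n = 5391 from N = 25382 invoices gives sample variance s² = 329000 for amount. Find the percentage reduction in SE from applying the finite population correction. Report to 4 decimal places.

f = n/N = 5391/25382 = 0.21239461.
SE_no-fpc = √(s²/n) = 7.8120189; SE_fpc = √((1−f)s²/n) = 6.9329429.
Ratio = √(1−f) = 0.88747135. Reduction = 100·(1 − 0.88747135) = 11.2529%.

11.2529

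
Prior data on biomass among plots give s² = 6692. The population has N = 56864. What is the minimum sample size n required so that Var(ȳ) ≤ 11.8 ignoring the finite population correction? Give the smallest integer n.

568

Without fpc, n₀ = s²/D = 6692/11.8 = 567.1186.
Rounding up, n = 568.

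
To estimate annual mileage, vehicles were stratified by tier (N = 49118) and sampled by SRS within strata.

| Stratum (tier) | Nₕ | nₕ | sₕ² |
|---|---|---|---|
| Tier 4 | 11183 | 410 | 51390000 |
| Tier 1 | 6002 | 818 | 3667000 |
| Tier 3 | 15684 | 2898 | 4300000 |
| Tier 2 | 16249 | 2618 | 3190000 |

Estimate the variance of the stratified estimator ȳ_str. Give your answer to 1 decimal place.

6552.1

Var(ȳ_str) = Σₕ Wₕ²(1 − fₕ)sₕ²/nₕ with Wₕ = Nₕ/N, N = 49118.
Tier 4: Wₕ = 0.22767621; term = 0.22767621²·(1 − 0.03666279)·51390000/410 = 6259.0496.
Tier 1: Wₕ = 0.12219553; term = 0.12219553²·(1 − 0.13628790)·3667000/818 = 57.814562.
Tier 3: Wₕ = 0.31931268; term = 0.31931268²·(1 − 0.18477429)·4300000/2898 = 123.33327.
Tier 2: Wₕ = 0.33081559; term = 0.33081559²·(1 − 0.16111761)·3190000/2618 = 111.86495.
Sum = 6552.0624.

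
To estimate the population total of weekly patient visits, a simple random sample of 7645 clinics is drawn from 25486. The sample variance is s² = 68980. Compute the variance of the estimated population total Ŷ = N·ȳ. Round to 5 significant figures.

4.1027 × 10^9

Var(Ŷ) = N²·Var(ȳ) = N²·(1 − n/N)·s²/n.
f = 7645/25486 = 0.29996861; Var(ȳ) = 0.70003139·68980/7645 = 6.3163068.
Var(Ŷ) = 25486² · 6.3163068 = 4.1026699 × 10^9.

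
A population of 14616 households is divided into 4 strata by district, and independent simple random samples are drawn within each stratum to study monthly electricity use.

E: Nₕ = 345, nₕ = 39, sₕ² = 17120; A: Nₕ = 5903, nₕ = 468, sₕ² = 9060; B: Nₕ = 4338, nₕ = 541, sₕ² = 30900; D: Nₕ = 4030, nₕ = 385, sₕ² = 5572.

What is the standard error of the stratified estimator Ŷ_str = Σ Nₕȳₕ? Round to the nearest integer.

42671

Var(Ŷ_str) = Σₕ Nₕ²(1 − fₕ)sₕ²/nₕ.
E: 345²·(1 − 39/345)·17120/39 = 4.6342523 × 10^7.
A: 5903²·(1 − 468/5903)·9060/468 = 6.210902 × 10^8.
B: 4338²·(1 − 541/4338)·30900/541 = 9.4078711 × 10^8.
D: 4030²·(1 − 385/4030)·5572/385 = 2.1259496 × 10^8.
Sum = 1.8208148 × 10^9.
SE = √(1.8208148 × 10^9) = 42671.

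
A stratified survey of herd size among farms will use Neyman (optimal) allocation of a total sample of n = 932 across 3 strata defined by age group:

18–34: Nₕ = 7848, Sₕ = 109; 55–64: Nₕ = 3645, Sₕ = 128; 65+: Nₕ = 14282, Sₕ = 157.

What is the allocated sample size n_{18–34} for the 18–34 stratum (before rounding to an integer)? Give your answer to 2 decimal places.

Neyman allocation: nₕ = n·NₕSₕ / Σⱼ NⱼSⱼ.
Σ NⱼSⱼ = 7848·109 + 3645·128 + 14282·157 = 3.564266 × 10^6.
n_{18–34} = 932·7848·109 / (3.564266 × 10^6) = 223.68.

223.68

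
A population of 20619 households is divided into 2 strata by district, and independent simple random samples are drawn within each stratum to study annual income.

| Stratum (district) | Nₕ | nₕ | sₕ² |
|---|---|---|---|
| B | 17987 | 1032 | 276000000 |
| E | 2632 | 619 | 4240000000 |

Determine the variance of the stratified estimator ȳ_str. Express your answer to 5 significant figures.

277210

Var(ȳ_str) = Σₕ Wₕ²(1 − fₕ)sₕ²/nₕ with Wₕ = Nₕ/N, N = 20619.
B: Wₕ = 0.87235074; term = 0.87235074²·(1 − 0.05737477)·276000000/1032 = 191845.1.
E: Wₕ = 0.12764926; term = 0.12764926²·(1 − 0.23518237)·4240000000/619 = 85363.
Sum = 277208.1.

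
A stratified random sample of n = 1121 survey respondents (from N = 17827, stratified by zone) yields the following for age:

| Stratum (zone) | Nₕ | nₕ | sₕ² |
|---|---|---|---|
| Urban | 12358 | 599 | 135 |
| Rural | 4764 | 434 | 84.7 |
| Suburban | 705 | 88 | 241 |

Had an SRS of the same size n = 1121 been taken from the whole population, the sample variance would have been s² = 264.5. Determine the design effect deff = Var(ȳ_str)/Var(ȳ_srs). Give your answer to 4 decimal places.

Var(ȳ_str) = Σ Wₕ²(1−fₕ)sₕ²/nₕ with Wₕ = Nₕ/17827:
  Urban: (12358/17827)²·(1−599/12358)·135/599 = 0.10305498
  Rural: (4764/17827)²·(1−434/4764)·84.7/434 = 0.012667672
  Suburban: (705/17827)²·(1−88/705)·241/88 = 0.0037484535
  → Var(ȳ_str) = 0.11947111.
Var(ȳ_srs) = (1 − 1121/17827)·264.5/1121 = 0.221113.
deff = 0.11947111 / 0.221113 = 0.5403.

0.5403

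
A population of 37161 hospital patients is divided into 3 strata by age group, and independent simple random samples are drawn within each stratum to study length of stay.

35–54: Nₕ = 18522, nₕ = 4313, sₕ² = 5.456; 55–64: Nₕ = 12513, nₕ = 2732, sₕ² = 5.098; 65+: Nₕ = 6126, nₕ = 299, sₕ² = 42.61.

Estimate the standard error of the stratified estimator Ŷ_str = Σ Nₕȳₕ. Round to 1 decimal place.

2376.6

Var(Ŷ_str) = Σₕ Nₕ²(1 − fₕ)sₕ²/nₕ.
35–54: 18522²·(1 − 4313/18522)·5.456/4313 = 332924.92.
55–64: 12513²·(1 − 2732/12513)·5.098/2732 = 228383.03.
65+: 6126²·(1 − 299/6126)·42.61/299 = 5.0870072 × 10^6.
Sum = 5.6483152 × 10^6.
SE = √(5.6483152 × 10^6) = 2376.6.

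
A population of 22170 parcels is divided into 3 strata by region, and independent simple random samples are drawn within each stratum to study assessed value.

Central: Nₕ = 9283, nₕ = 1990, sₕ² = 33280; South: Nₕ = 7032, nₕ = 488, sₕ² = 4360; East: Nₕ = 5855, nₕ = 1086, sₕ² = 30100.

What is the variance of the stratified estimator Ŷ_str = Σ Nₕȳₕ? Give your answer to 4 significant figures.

Var(Ŷ_str) = Σₕ Nₕ²(1 − fₕ)sₕ²/nₕ.
Central: 9283²·(1 − 1990/9283)·33280/1990 = 1.1322043 × 10^9.
South: 7032²·(1 − 488/7032)·4360/488 = 4.1113914 × 10^8.
East: 5855²·(1 − 1086/5855)·30100/1086 = 7.7391077 × 10^8.
Sum = 2.3172542 × 10^9.

2.317 × 10^9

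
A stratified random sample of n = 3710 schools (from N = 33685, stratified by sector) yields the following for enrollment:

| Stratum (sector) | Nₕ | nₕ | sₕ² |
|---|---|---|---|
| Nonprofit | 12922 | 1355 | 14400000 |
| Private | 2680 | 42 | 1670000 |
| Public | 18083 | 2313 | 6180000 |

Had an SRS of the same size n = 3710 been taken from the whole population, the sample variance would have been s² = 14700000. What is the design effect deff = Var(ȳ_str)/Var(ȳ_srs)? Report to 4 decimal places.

0.6578

Var(ȳ_str) = Σ Wₕ²(1−fₕ)sₕ²/nₕ with Wₕ = Nₕ/33685:
  Nonprofit: (12922/33685)²·(1−1355/12922)·14400000/1355 = 1399.9115
  Private: (2680/33685)²·(1−42/2680)·1670000/42 = 247.7443
  Public: (18083/33685)²·(1−2313/18083)·6180000/2313 = 671.49366
  → Var(ȳ_str) = 2319.1495.
Var(ȳ_srs) = (1 − 3710/33685)·14700000/3710 = 3525.8681.
deff = 2319.1495 / 3525.8681 = 0.6578.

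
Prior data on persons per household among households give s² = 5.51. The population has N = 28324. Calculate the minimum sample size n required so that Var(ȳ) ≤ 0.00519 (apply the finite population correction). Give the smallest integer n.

1024

Without fpc, n₀ = s²/D = 5.51/0.00519 = 1061.6570.
With fpc, (1 − n/N)·s²/n ≤ D requires n ≥ n₀/(1 + n₀/N) = 1061.6570/(1 + 1061.6570/28324) = 1023.3010.
Rounding up, n = 1024.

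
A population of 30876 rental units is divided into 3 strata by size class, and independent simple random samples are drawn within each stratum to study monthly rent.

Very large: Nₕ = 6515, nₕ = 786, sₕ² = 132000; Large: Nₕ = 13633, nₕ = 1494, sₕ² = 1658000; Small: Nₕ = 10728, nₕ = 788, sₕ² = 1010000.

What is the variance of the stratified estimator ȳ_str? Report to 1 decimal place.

342.6

Var(ȳ_str) = Σₕ Wₕ²(1 − fₕ)sₕ²/nₕ with Wₕ = Nₕ/N, N = 30876.
Very large: Wₕ = 0.21100531; term = 0.21100531²·(1 − 0.12064467)·132000/786 = 6.575103.
Large: Wₕ = 0.44154035; term = 0.44154035²·(1 − 0.10958703)·1658000/1494 = 192.64876.
Small: Wₕ = 0.34745433; term = 0.34745433²·(1 − 0.07345265)·1010000/788 = 143.36999.
Sum = 342.59385.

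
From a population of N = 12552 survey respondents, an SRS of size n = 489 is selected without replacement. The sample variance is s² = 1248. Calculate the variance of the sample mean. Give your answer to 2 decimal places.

Under SRS without replacement, Var(ȳ) = (1 − f)·s²/n with f = n/N = 489/12552 = 0.03895793.
Var(ȳ) = (1 − 0.03895793)·1248/489 = 0.96104207·2.5521472 = 2.4527209.

2.45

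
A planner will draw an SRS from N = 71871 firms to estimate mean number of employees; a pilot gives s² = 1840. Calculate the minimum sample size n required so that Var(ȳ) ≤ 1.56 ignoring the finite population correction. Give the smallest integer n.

Without fpc, n₀ = s²/D = 1840/1.56 = 1179.4872.
Rounding up, n = 1180.

1180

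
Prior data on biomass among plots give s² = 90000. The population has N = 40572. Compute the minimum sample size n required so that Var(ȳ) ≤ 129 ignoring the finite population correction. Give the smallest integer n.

698

Without fpc, n₀ = s²/D = 90000/129 = 697.6744.
Rounding up, n = 698.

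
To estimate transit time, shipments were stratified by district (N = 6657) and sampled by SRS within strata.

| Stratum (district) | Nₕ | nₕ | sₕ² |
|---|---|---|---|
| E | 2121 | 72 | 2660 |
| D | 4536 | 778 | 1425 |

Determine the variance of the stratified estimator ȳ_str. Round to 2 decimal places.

4.33

Var(ȳ_str) = Σₕ Wₕ²(1 − fₕ)sₕ²/nₕ with Wₕ = Nₕ/N, N = 6657.
E: Wₕ = 0.31861199; term = 0.31861199²·(1 − 0.03394625)·2660/72 = 3.6230527.
D: Wₕ = 0.68138801; term = 0.68138801²·(1 − 0.17151675)·1425/778 = 0.70454376.
Sum = 4.3275965.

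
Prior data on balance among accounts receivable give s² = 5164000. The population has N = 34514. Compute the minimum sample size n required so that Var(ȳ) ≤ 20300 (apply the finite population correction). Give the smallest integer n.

253

Without fpc, n₀ = s²/D = 5164000/20300 = 254.3842.
With fpc, (1 − n/N)·s²/n ≤ D requires n ≥ n₀/(1 + n₀/N) = 254.3842/(1 + 254.3842/34514) = 252.5230.
Rounding up, n = 253.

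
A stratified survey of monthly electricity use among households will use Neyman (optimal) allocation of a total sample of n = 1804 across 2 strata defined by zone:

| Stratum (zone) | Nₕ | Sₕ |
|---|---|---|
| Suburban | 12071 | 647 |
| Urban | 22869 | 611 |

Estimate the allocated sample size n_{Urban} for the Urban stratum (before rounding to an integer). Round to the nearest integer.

Neyman allocation: nₕ = n·NₕSₕ / Σⱼ NⱼSⱼ.
Σ NⱼSⱼ = 12071·647 + 22869·611 = 2.1782896 × 10^7.
n_{Urban} = 1804·22869·611 / (2.1782896 × 10^7) = 1157.

1157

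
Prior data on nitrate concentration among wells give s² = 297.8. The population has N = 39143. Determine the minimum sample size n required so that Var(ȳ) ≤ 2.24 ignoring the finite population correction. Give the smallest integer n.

133

Without fpc, n₀ = s²/D = 297.8/2.24 = 132.9464.
Rounding up, n = 133.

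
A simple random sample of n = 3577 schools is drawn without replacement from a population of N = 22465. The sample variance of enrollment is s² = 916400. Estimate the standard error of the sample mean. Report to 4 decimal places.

Under SRS without replacement, Var(ȳ) = (1 − f)·s²/n with f = n/N = 3577/22465 = 0.15922546.
Var(ȳ) = (1 − 0.15922546)·916400/3577 = 0.84077454·256.19234 = 215.4.
SE(ȳ) = √(215.4) = 14.6765.

14.6765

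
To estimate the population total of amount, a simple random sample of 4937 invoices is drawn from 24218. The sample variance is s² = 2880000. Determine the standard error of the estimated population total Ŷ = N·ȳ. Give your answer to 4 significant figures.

Var(Ŷ) = N²·Var(ȳ) = N²·(1 − n/N)·s²/n.
f = 4937/24218 = 0.20385664; Var(ȳ) = 0.79614336·2880000/4937 = 464.4304.
Var(Ŷ) = 24218² · 464.4304 = 2.7239378 × 10^11.
SE(Ŷ) = √(2.7239378 × 10^11) = 521900.

521900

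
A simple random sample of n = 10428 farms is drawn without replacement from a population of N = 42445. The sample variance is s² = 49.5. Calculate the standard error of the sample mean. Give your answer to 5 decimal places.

Under SRS without replacement, Var(ȳ) = (1 − f)·s²/n with f = n/N = 10428/42445 = 0.24568265.
Var(ȳ) = (1 − 0.24568265)·49.5/10428 = 0.75431735·0.0047468354 = 0.0035806203.
SE(ȳ) = √(0.0035806203) = 0.05984.

0.05984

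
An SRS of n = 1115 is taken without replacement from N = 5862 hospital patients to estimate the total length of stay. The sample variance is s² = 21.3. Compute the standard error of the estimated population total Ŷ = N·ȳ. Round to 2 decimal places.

Var(Ŷ) = N²·Var(ȳ) = N²·(1 − n/N)·s²/n.
f = 1115/5862 = 0.19020812; Var(ȳ) = 0.80979188·21.3/1115 = 0.015469567.
Var(Ŷ) = 5862² · 0.015469567 = 531581.41.
SE(Ŷ) = √(531581.41) = 729.10.

729.10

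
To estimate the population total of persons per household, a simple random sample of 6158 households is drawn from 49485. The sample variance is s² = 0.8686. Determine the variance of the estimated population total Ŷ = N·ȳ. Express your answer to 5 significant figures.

Var(Ŷ) = N²·Var(ȳ) = N²·(1 − n/N)·s²/n.
f = 6158/49485 = 0.12444175; Var(ȳ) = 0.87555825·0.8686/6158 = 1.234995 × 10^-4.
Var(Ŷ) = 49485² · (1.234995 × 10^-4) = 302421.28.

302420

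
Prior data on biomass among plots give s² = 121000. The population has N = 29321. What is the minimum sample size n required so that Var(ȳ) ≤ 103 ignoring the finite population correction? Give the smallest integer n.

1175

Without fpc, n₀ = s²/D = 121000/103 = 1174.7573.
Rounding up, n = 1175.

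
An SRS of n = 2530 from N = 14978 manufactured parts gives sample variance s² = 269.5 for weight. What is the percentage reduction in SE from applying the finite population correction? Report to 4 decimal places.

8.8361

f = n/N = 2530/14978 = 0.16891441.
SE_no-fpc = √(s²/n) = 0.32637668; SE_fpc = √((1−f)s²/n) = 0.2975377.
Ratio = √(1−f) = 0.91163896. Reduction = 100·(1 − 0.91163896) = 8.8361%.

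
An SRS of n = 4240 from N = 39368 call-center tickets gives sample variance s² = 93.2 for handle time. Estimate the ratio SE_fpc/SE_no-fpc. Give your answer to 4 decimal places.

0.9446

f = n/N = 4240/39368 = 0.10770169.
SE_no-fpc = √(s²/n) = 0.14826035; SE_fpc = √((1−f)s²/n) = 0.14004902.
Ratio = √(1−f) = 0.94461543.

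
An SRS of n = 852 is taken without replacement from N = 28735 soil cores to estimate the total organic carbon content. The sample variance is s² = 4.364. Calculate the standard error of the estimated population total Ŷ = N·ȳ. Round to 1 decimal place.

Var(Ŷ) = N²·Var(ȳ) = N²·(1 − n/N)·s²/n.
f = 852/28735 = 0.02965025; Var(ȳ) = 0.97034975·4.364/852 = 0.0049701952.
Var(Ŷ) = 28735² · 0.0049701952 = 4.1038913 × 10^6.
SE(Ŷ) = √(4.1038913 × 10^6) = 2025.8.

2025.8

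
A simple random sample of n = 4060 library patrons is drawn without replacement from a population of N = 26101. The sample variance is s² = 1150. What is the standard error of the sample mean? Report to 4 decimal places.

0.4891

Under SRS without replacement, Var(ȳ) = (1 − f)·s²/n with f = n/N = 4060/26101 = 0.15554960.
Var(ȳ) = (1 − 0.15554960)·1150/4060 = 0.84445040·0.28325123 = 0.23919162.
SE(ȳ) = √(0.23919162) = 0.4891.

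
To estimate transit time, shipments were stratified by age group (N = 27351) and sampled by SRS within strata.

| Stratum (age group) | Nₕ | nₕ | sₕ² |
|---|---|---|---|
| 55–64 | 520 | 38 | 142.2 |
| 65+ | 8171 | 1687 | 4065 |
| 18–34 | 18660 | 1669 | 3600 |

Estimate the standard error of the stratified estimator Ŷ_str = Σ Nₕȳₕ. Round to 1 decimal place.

Var(Ŷ_str) = Σₕ Nₕ²(1 − fₕ)sₕ²/nₕ.
55–64: 520²·(1 − 38/520)·142.2/38 = 937921.26.
65+: 8171²·(1 − 1687/8171)·4065/1687 = 1.276626 × 10^8.
18–34: 18660²·(1 − 1669/18660)·3600/1669 = 6.8387502 × 10^8.
Sum = 8.1247554 × 10^8.
SE = √(8.1247554 × 10^8) = 28504.0.

28504.0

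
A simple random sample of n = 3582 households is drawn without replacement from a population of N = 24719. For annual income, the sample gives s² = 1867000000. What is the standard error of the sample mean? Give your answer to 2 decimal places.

667.60

Under SRS without replacement, Var(ȳ) = (1 − f)·s²/n with f = n/N = 3582/24719 = 0.14490877.
Var(ȳ) = (1 − 0.14490877)·1867000000/3582 = 0.85509123·521217.2 = 445688.25.
SE(ȳ) = √(445688.25) = 667.60.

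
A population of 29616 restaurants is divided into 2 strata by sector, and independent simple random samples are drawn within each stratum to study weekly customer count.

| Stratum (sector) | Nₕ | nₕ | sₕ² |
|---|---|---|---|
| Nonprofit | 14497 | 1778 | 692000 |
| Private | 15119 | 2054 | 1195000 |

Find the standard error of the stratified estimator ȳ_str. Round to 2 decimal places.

Var(ȳ_str) = Σₕ Wₕ²(1 − fₕ)sₕ²/nₕ with Wₕ = Nₕ/N, N = 29616.
Nonprofit: Wₕ = 0.48949892; term = 0.48949892²·(1 − 0.12264606)·692000/1778 = 81.818713.
Private: Wₕ = 0.51050108; term = 0.51050108²·(1 − 0.13585555)·1195000/2054 = 131.02288.
Sum = 212.84159.
SE = √(212.84159) = 14.59.

14.59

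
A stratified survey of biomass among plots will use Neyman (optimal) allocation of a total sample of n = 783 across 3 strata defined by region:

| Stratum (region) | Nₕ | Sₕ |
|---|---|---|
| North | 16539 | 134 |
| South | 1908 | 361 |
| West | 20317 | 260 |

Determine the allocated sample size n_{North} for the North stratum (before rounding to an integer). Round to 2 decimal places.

211.95

Neyman allocation: nₕ = n·NₕSₕ / Σⱼ NⱼSⱼ.
Σ NⱼSⱼ = 16539·134 + 1908·361 + 20317·260 = 8.187434 × 10^6.
n_{North} = 783·16539·134 / (8.187434 × 10^6) = 211.95.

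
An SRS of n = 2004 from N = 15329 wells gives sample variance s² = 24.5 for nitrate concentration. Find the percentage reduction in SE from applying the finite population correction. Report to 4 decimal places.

6.7655

f = n/N = 2004/15329 = 0.13073260.
SE_no-fpc = √(s²/n) = 0.1105692; SE_fpc = √((1−f)s²/n) = 0.10308866.
Ratio = √(1−f) = 0.93234511. Reduction = 100·(1 − 0.93234511) = 6.7655%.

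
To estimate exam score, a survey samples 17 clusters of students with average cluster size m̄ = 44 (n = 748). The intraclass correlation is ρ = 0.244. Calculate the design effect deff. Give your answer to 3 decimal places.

11.492

deff = 1 + (44 − 1)·0.244 = 1 + 10.492 = 11.492.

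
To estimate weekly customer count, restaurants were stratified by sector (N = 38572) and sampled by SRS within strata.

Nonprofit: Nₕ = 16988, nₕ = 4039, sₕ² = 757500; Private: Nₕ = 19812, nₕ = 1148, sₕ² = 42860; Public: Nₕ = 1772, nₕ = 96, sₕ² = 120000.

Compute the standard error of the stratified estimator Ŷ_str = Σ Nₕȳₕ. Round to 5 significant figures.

242430

Var(Ŷ_str) = Σₕ Nₕ²(1 − fₕ)sₕ²/nₕ.
Nonprofit: 16988²·(1 − 4039/16988)·757500/4039 = 4.1256014 × 10^10.
Private: 19812²·(1 − 1148/19812)·42860/1148 = 1.380522 × 10^10.
Public: 1772²·(1 − 96/1772)·120000/96 = 3.71234 × 10^9.
Sum = 5.8773574 × 10^10.
SE = √(5.8773574 × 10^10) = 242430.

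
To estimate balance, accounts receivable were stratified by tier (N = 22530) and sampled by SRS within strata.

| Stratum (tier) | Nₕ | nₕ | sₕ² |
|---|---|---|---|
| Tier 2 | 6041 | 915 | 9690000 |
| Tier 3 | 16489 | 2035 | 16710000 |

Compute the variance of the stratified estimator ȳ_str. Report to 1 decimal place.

4501.5

Var(ȳ_str) = Σₕ Wₕ²(1 − fₕ)sₕ²/nₕ with Wₕ = Nₕ/N, N = 22530.
Tier 2: Wₕ = 0.26813138; term = 0.26813138²·(1 − 0.15146499)·9690000/915 = 646.05239.
Tier 3: Wₕ = 0.73186862; term = 0.73186862²·(1 − 0.12341561)·16710000/2035 = 3855.4229.
Sum = 4501.4753.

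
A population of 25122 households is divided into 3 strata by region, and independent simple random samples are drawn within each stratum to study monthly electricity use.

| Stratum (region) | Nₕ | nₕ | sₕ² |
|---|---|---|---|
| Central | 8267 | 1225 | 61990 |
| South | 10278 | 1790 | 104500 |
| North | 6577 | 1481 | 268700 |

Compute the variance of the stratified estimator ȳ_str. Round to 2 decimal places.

22.37

Var(ȳ_str) = Σₕ Wₕ²(1 − fₕ)sₕ²/nₕ with Wₕ = Nₕ/N, N = 25122.
Central: Wₕ = 0.32907412; term = 0.32907412²·(1 − 0.14817951)·61990/1225 = 4.6678951.
South: Wₕ = 0.40912348; term = 0.40912348²·(1 − 0.17415840)·104500/1790 = 8.0699124.
North: Wₕ = 0.26180240; term = 0.26180240²·(1 − 0.22517865)·268700/1481 = 9.6352158.
Sum = 22.373023.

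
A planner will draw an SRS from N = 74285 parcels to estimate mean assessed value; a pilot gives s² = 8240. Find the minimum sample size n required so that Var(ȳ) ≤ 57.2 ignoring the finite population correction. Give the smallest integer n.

145

Without fpc, n₀ = s²/D = 8240/57.2 = 144.0559.
Rounding up, n = 145.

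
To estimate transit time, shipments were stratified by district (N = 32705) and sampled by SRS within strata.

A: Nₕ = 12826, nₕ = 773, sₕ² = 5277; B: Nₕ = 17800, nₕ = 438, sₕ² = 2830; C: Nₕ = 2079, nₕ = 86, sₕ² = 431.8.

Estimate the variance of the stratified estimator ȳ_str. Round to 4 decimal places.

2.8729

Var(ȳ_str) = Σₕ Wₕ²(1 − fₕ)sₕ²/nₕ with Wₕ = Nₕ/N, N = 32705.
A: Wₕ = 0.39217245; term = 0.39217245²·(1 − 0.06026821)·5277/773 = 0.98665583.
B: Wₕ = 0.54425929; term = 0.54425929²·(1 − 0.02460674)·2830/438 = 1.8668257.
C: Wₕ = 0.06356826; term = 0.06356826²·(1 − 0.04136604)·431.8/86 = 0.019449913.
Sum = 2.8729314.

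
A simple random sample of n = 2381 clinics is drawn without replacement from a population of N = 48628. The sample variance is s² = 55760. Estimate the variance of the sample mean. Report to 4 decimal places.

22.2721

Under SRS without replacement, Var(ȳ) = (1 − f)·s²/n with f = n/N = 2381/48628 = 0.04896356.
Var(ȳ) = (1 − 0.04896356)·55760/2381 = 0.95103644·23.418732 = 22.272067.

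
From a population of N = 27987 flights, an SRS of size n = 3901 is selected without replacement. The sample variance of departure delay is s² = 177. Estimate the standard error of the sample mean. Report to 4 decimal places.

0.1976

Under SRS without replacement, Var(ȳ) = (1 − f)·s²/n with f = n/N = 3901/27987 = 0.13938614.
Var(ȳ) = (1 − 0.13938614)·177/3901 = 0.86061386·0.045372981 = 0.039048616.
SE(ȳ) = √(0.039048616) = 0.1976.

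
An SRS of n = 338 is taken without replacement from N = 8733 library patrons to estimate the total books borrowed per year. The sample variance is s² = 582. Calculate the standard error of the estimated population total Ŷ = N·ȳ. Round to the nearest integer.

11236

Var(Ŷ) = N²·Var(ȳ) = N²·(1 − n/N)·s²/n.
f = 338/8733 = 0.03870377; Var(ȳ) = 0.96129623·582/338 = 1.6552497.
Var(Ŷ) = 8733² · 1.6552497 = 1.262381 × 10^8.
SE(Ŷ) = √(1.262381 × 10^8) = 11236.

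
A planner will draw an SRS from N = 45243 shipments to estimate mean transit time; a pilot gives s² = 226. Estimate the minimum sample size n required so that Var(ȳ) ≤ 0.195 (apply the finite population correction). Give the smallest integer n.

Without fpc, n₀ = s²/D = 226/0.195 = 1158.9744.
With fpc, (1 − n/N)·s²/n ≤ D requires n ≥ n₀/(1 + n₀/N) = 1158.9744/(1 + 1158.9744/45243) = 1130.0269.
Rounding up, n = 1131.

1131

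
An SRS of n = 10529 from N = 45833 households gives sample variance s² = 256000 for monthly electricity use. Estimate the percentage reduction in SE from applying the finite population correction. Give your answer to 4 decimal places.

12.2347

f = n/N = 10529/45833 = 0.22972531.
SE_no-fpc = √(s²/n) = 4.9309026; SE_fpc = √((1−f)s²/n) = 4.3276211.
Ratio = √(1−f) = 0.87765295. Reduction = 100·(1 − 0.87765295) = 12.2347%.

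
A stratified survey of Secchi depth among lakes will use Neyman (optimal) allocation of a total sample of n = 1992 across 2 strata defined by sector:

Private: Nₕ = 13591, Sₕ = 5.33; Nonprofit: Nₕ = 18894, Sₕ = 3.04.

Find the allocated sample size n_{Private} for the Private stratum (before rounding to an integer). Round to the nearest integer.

Neyman allocation: nₕ = n·NₕSₕ / Σⱼ NⱼSⱼ.
Σ NⱼSⱼ = 13591·5.33 + 18894·3.04 = 129877.79.
n_{Private} = 1992·13591·5.33 / 129877.79 = 1111.

1111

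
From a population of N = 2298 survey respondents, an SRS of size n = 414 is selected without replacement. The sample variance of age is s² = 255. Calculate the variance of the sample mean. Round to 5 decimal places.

0.50498

Under SRS without replacement, Var(ȳ) = (1 − f)·s²/n with f = n/N = 414/2298 = 0.18015666.
Var(ȳ) = (1 − 0.18015666)·255/414 = 0.81984334·0.61594203 = 0.50497597.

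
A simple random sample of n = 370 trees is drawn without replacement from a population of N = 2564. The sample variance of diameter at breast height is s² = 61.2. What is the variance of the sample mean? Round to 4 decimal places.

Under SRS without replacement, Var(ȳ) = (1 − f)·s²/n with f = n/N = 370/2564 = 0.14430577.
Var(ȳ) = (1 − 0.14430577)·61.2/370 = 0.85569423·0.16540541 = 0.14153645.

0.1415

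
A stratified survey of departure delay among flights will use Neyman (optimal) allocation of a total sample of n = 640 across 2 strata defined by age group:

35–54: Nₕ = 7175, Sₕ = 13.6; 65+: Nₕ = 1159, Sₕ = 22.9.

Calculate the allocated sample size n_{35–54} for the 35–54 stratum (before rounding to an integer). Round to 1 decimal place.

503.1

Neyman allocation: nₕ = n·NₕSₕ / Σⱼ NⱼSⱼ.
Σ NⱼSⱼ = 7175·13.6 + 1159·22.9 = 124121.1.
n_{35–54} = 640·7175·13.6 / 124121.1 = 503.1.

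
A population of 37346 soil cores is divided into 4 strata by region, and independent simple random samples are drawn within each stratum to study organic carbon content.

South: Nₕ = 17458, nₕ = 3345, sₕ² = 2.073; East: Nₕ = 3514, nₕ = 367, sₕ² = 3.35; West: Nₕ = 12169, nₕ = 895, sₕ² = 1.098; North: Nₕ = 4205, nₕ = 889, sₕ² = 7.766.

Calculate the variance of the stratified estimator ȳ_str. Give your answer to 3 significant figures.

Var(ȳ_str) = Σₕ Wₕ²(1 − fₕ)sₕ²/nₕ with Wₕ = Nₕ/N, N = 37346.
South: Wₕ = 0.46746640; term = 0.46746640²·(1 − 0.19160270)·2.073/3345 = 1.094785 × 10^-4.
East: Wₕ = 0.09409308; term = 0.09409308²·(1 − 0.10443939)·3.35/367 = 7.237508 × 10^-5.
West: Wₕ = 0.32584480; term = 0.32584480²·(1 − 0.07354754)·1.098/895 = 1.2067687 × 10^-4.
North: Wₕ = 0.11259573; term = 0.11259573²·(1 − 0.21141498)·7.766/889 = 8.7334927 × 10^-5.
Sum = 3.8986538 × 10^-4.

3.90 × 10^-4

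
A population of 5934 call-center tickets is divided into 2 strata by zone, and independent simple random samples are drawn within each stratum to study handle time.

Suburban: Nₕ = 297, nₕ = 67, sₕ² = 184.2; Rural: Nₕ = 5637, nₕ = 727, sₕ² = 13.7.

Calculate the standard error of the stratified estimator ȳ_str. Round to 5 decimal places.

0.14194

Var(ȳ_str) = Σₕ Wₕ²(1 − fₕ)sₕ²/nₕ with Wₕ = Nₕ/N, N = 5934.
Suburban: Wₕ = 0.05005056; term = 0.05005056²·(1 − 0.22558923)·184.2/67 = 0.0053333984.
Rural: Wₕ = 0.94994944; term = 0.94994944²·(1 − 0.12896931)·13.7/727 = 0.014812235.
Sum = 0.020145633.
SE = √(0.020145633) = 0.14194.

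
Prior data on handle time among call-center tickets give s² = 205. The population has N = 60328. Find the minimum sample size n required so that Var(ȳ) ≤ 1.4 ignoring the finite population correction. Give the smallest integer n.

147

Without fpc, n₀ = s²/D = 205/1.4 = 146.4286.
Rounding up, n = 147.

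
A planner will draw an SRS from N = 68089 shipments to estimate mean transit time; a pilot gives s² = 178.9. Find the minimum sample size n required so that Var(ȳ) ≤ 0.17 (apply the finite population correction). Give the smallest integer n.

Without fpc, n₀ = s²/D = 178.9/0.17 = 1052.3529.
With fpc, (1 − n/N)·s²/n ≤ D requires n ≥ n₀/(1 + n₀/N) = 1052.3529/(1 + 1052.3529/68089) = 1036.3358.
Rounding up, n = 1037.

1037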